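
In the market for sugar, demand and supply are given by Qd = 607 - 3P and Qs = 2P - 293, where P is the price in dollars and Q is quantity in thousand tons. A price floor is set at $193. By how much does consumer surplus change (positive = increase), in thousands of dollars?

-617.5

In a free market, 607 - 3P = 2P - 293 gives the equilibrium P* = 180, Q* = 67.
The floor of 193 is above the equilibrium price 180, so it binds.
At P = 193: Qd = 607 - 3·193 = 28 and Qs = 2·193 - 293 = 93.
Consumer surplus without the control is ½ · (607/3 - 180) · 67 = 4489/6.
With the floor, consumers buy 28 units at 193, so CS = ½ · (607/3 - 193) · 28 = 392/3.
Change in consumer surplus = 392/3 - 4489/6 = -617.5.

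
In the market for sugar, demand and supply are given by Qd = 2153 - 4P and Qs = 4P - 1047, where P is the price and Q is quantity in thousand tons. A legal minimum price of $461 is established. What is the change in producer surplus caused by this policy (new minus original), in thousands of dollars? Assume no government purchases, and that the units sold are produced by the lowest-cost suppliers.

In a free market, 2153 - 4P = 4P - 1047 gives the equilibrium P* = 400, Q* = 553.
Since 461 > 400, the floor is binding.
At P = 461: Qd = 2153 - 4·461 = 309 and Qs = 4·461 - 1047 = 797.
Producer surplus without the control is ½ · (400 - 261.75) · 553 = 38226.125.
With the floor, 309 units are sold at 461. The supply price at Q = 309 is 339, so PS = ½ · [(461 - 261.75) + (461 - 339)] · 309 = 49633.125.
Change in producer surplus = 49633.125 - 38226.125 = 11407.

11407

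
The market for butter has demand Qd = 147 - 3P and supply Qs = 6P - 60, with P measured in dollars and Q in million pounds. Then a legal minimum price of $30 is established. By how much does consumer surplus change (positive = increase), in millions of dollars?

-472.5

Setting quantity demanded equal to quantity supplied, 147 - 3P = 6P - 60, gives P* = 23 and Q* = 78.
The floor of 30 is above the equilibrium price 23, so it binds.
At P = 30: Qd = 147 - 3·30 = 57 and Qs = 6·30 - 60 = 120.
Consumer surplus without the control is ½ · (49 - 23) · 78 = 1014.
With the floor, consumers buy 57 units at 30, so CS = ½ · (49 - 30) · 57 = 541.5.
Change in consumer surplus = 541.5 - 1014 = -472.5.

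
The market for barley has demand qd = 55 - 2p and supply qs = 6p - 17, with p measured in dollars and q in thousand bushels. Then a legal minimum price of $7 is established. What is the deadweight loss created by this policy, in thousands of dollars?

0

Equilibrium: 55 - 2p = 6p - 17, so 72 = 8p and p* = 9, q* = 37.
Since 7 is below p* = 9, the floor does not bind and the free-market outcome prevails.
Since the control does not bind, no trades are prevented and deadweight loss is zero.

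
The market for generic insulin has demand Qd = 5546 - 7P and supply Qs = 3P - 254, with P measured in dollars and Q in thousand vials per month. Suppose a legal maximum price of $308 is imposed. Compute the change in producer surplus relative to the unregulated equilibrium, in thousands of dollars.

-293216

Without the control the market clears where 5546 - 7P = 3P - 254, i.e. P* = 580 and Q* = 1486.
The ceiling of 308 is below the equilibrium price 580, so it binds.
At P = 308: Qd = 5546 - 7·308 = 3390 and Qs = 3·308 - 254 = 670.
Producer surplus without the control is ½ · (580 - 254/3) · 1486 = 1104098/3.
With the ceiling, producers sell 670 units at 308, so PS = ½ · (308 - 254/3) · 670 = 224450/3.
Change in producer surplus = 224450/3 - 1104098/3 = -293216.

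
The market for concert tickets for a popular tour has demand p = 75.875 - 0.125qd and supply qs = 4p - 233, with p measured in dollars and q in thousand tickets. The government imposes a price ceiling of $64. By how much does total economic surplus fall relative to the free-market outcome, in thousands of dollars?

Rearranging demand gives qd = 607 - 8p. In a free market, 607 - 8p = 4p - 233 gives the equilibrium p* = 70, q* = 47.
Because the ceiling (64) lies below the market-clearing price, it is binding.
At p = 64: qd = 607 - 8·64 = 95 and qs = 4·64 - 233 = 23.
Quantity traded falls to 23. At q = 23 the demand price is (607 - 23)/8 = 73 and the supply price is (233 + 23)/4 = 64.
Deadweight loss = ½ · (73 - 64) · (47 - 23) = ½ · 9 · 24 = 108.

108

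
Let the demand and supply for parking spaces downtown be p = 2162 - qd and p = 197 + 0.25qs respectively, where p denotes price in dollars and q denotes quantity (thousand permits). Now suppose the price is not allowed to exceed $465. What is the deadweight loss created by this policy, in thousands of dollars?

Rearranging demand gives qd = 2162 - p; rearranging supply gives qs = 4p - 788. Equilibrium: 2162 - p = 4p - 788, so 2950 = 5p and p* = 590, q* = 1572.
Since 465 < 590, the ceiling is binding.
At p = 465: qd = 2162 - 465 = 1697 and qs = 4·465 - 788 = 1072.
Quantity traded falls to 1072. At q = 1072 the demand price is 2162 - 1072 = 1090 and the supply price is (788 + 1072)/4 = 465.
Deadweight loss = ½ · (1090 - 465) · (1572 - 1072) = ½ · 625 · 500 = 156250.

156250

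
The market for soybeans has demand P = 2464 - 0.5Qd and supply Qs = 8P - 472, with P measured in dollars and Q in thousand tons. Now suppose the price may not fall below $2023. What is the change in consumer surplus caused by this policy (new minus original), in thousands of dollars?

Rearranging demand gives Qd = 4928 - 2P. Setting quantity demanded equal to quantity supplied, 4928 - 2P = 8P - 472, gives P* = 540 and Q* = 3848.
The floor of 2023 is above the equilibrium price 540, so it binds.
At P = 2023: Qd = 4928 - 2·2023 = 882 and Qs = 8·2023 - 472 = 15712.
Consumer surplus without the control is ½ · (2464 - 540) · 3848 = 3701776.
With the floor, consumers buy 882 units at 2023, so CS = ½ · (2464 - 2023) · 882 = 194481.
Change in consumer surplus = 194481 - 3701776 = -3507295.

-3507295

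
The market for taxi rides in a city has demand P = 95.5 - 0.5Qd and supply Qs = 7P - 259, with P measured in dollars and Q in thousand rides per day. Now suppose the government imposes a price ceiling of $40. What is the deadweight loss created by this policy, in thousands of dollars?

1575

Rearranging demand gives Qd = 191 - 2P. Setting quantity demanded equal to quantity supplied, 191 - 2P = 7P - 259, gives P* = 50 and Q* = 91.
The ceiling of 40 is below the equilibrium price 50, so it binds.
At P = 40: Qd = 191 - 2·40 = 111 and Qs = 7·40 - 259 = 21.
Quantity traded falls to 21. At Q = 21 the demand price is (191 - 21)/2 = 85 and the supply price is (259 + 21)/7 = 40.
Deadweight loss = ½ · (85 - 40) · (91 - 21) = ½ · 45 · 70 = 1575.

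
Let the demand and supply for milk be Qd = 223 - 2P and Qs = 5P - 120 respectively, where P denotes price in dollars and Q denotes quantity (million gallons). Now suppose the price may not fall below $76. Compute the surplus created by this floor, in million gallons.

Setting quantity demanded equal to quantity supplied, 223 - 2P = 5P - 120, gives P* = 49 and Q* = 125.
The floor of 76 is above the equilibrium price 49, so it binds.
At P = 76: Qd = 223 - 2·76 = 71 and Qs = 5·76 - 120 = 260.
Surplus = Qs - Qd = 260 - 71 = 189.

189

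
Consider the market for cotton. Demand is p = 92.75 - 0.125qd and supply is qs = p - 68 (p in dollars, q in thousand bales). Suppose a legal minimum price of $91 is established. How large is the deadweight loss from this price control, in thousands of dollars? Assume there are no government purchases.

36

Rearranging demand gives qd = 742 - 8p. In a free market, 742 - 8p = p - 68 gives the equilibrium p* = 90, q* = 22.
Because the floor (91) lies above the market-clearing price, it is binding.
At p = 91: qd = 742 - 8·91 = 14 and qs = 91 - 68 = 23.
Quantity traded falls to 14. At q = 14 the demand price is (742 - 14)/8 = 91 and the supply price is 68 + 14 = 82.
Deadweight loss = ½ · (91 - 82) · (22 - 14) = ½ · 9 · 8 = 36.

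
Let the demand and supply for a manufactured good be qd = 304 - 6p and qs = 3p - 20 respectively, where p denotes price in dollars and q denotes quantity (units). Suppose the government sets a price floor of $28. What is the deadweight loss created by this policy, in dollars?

0

In a free market, 304 - 6p = 3p - 20 gives the equilibrium p* = 36, q* = 88.
Since 28 is below p* = 36, the floor does not bind and the free-market outcome prevails.
Since the control does not bind, no trades are prevented and deadweight loss is zero.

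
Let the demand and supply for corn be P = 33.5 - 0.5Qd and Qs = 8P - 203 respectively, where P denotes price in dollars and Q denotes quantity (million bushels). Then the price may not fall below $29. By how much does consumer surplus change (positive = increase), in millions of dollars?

-22

Rearranging demand gives Qd = 67 - 2P. In a free market, 67 - 2P = 8P - 203 gives the equilibrium P* = 27, Q* = 13.
The floor of 29 is above the equilibrium price 27, so it binds.
At P = 29: Qd = 67 - 2·29 = 9 and Qs = 8·29 - 203 = 29.
Consumer surplus without the control is ½ · (33.5 - 27) · 13 = 42.25.
With the floor, consumers buy 9 units at 29, so CS = ½ · (33.5 - 29) · 9 = 20.25.
Change in consumer surplus = 20.25 - 42.25 = -22.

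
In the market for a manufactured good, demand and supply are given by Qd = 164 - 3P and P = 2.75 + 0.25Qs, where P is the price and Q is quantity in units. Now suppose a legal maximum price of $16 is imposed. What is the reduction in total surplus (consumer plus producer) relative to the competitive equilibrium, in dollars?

378

Rearranging supply gives Qs = 4P - 11. In a free market, 164 - 3P = 4P - 11 gives the equilibrium P* = 25, Q* = 89.
Since 16 < 25, the ceiling is binding.
At P = 16: Qd = 164 - 3·16 = 116 and Qs = 4·16 - 11 = 53.
Quantity traded falls to 53. At Q = 53 the demand price is (164 - 53)/3 = 37 and the supply price is (11 + 53)/4 = 16.
Deadweight loss = ½ · (37 - 16) · (89 - 53) = ½ · 21 · 36 = 378.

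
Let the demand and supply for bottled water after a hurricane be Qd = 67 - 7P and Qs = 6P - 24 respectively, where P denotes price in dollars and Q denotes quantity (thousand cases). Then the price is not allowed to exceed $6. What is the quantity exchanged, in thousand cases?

12

In a free market, 67 - 7P = 6P - 24 gives the equilibrium P* = 7, Q* = 18.
Since 6 < 7, the ceiling is binding.
At P = 6: Qd = 67 - 7·6 = 25 and Qs = 6·6 - 24 = 12.
The quantity actually transacted is the short side, supply: 12.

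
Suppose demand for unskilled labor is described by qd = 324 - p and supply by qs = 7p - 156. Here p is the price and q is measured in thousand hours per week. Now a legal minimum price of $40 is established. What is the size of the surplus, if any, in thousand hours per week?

0

Setting quantity demanded equal to quantity supplied, 324 - p = 7p - 156, gives p* = 60 and q* = 264.
The floor of 40 is below the equilibrium price 60, so it is not binding; the market clears at p* = 60, q* = 264.
Since the control does not bind, there is no surplus.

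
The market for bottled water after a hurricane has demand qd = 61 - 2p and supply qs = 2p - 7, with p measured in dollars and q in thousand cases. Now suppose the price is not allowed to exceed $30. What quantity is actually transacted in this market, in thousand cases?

27

In a free market, 61 - 2p = 2p - 7 gives the equilibrium p* = 17, q* = 27.
The ceiling of 30 is above the equilibrium price 17, so it is not binding; the market clears at p* = 17, q* = 27.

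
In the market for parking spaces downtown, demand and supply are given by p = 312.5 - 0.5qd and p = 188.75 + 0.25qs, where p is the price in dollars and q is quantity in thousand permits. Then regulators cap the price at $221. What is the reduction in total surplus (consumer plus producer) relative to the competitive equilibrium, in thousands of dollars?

Rearranging demand gives qd = 625 - 2p; rearranging supply gives qs = 4p - 755. Setting quantity demanded equal to quantity supplied, 625 - 2p = 4p - 755, gives p* = 230 and q* = 165.
Since 221 < 230, the ceiling is binding.
At p = 221: qd = 625 - 2·221 = 183 and qs = 4·221 - 755 = 129.
Quantity traded falls to 129. At q = 129 the demand price is (625 - 129)/2 = 248 and the supply price is (755 + 129)/4 = 221.
Deadweight loss = ½ · (248 - 221) · (165 - 129) = ½ · 27 · 36 = 486.

486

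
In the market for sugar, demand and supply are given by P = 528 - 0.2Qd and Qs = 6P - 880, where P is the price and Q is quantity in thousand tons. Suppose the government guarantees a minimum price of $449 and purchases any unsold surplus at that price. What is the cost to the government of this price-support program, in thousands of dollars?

Rearranging demand gives Qd = 2640 - 5P. In a free market, 2640 - 5P = 6P - 880 gives the equilibrium P* = 320, Q* = 1040.
Since 449 > 320, the floor is binding.
At P = 449: Qd = 2640 - 5·449 = 395 and Qs = 6·449 - 880 = 1814.
Surplus = Qs - Qd = 1419.
Government expenditure = surplus × support price = 1419 × 449 = 637131.

637131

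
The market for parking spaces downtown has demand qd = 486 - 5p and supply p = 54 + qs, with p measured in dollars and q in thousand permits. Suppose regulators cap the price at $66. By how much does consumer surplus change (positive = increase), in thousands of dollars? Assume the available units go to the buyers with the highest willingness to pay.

Rearranging supply gives qs = p - 54. Equilibrium: 486 - 5p = p - 54, so 540 = 6p and p* = 90, q* = 36.
Since 66 < 90, the ceiling is binding.
At p = 66: qd = 486 - 5·66 = 156 and qs = 66 - 54 = 12.
Consumer surplus without the control is ½ · (97.2 - 90) · 36 = 129.6.
With the ceiling, 12 units are sold at 66 (assume they go to the highest-value buyers). The demand price at q = 12 is 94.8, so CS = ½ · [(97.2 - 66) + (94.8 - 66)] · 12 = 360.
Change in consumer surplus = 360 - 129.6 = 230.4.

230.4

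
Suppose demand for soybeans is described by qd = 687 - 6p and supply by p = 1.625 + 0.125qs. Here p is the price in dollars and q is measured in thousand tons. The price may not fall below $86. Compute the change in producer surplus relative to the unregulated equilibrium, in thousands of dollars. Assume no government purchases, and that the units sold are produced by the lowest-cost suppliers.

Rearranging supply gives qs = 8p - 13. Equilibrium: 687 - 6p = 8p - 13, so 700 = 14p and p* = 50, q* = 387.
Since 86 > 50, the floor is binding.
At p = 86: qd = 687 - 6·86 = 171 and qs = 8·86 - 13 = 675.
Producer surplus without the control is ½ · (50 - 1.625) · 387 = 9360.5625.
With the floor, 171 units are sold at 86. The supply price at q = 171 is 23, so PS = ½ · [(86 - 1.625) + (86 - 23)] · 171 = 12600.5625.
Change in producer surplus = 12600.5625 - 9360.5625 = 3240.

3240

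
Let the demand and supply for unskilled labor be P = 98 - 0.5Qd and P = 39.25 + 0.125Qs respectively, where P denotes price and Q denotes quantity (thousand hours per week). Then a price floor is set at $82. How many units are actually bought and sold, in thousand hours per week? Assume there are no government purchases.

Rearranging demand gives Qd = 196 - 2P; rearranging supply gives Qs = 8P - 314. Without the control the market clears where 196 - 2P = 8P - 314, i.e. P* = 51 and Q* = 94.
Since 82 > 51, the floor is binding.
At P = 82: Qd = 196 - 2·82 = 32 and Qs = 8·82 - 314 = 342.
The quantity actually transacted is the short side, demand: 32.

32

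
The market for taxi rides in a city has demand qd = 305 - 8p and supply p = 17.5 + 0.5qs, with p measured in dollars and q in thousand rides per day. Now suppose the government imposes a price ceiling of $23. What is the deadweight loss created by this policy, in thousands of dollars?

Rearranging supply gives qs = 2p - 35. Setting quantity demanded equal to quantity supplied, 305 - 8p = 2p - 35, gives p* = 34 and q* = 33.
Since 23 < 34, the ceiling is binding.
At p = 23: qd = 305 - 8·23 = 121 and qs = 2·23 - 35 = 11.
Quantity traded falls to 11. At q = 11 the demand price is (305 - 11)/8 = 36.75 and the supply price is (35 + 11)/2 = 23.
Deadweight loss = ½ · (36.75 - 23) · (33 - 11) = ½ · 13.75 · 22 = 151.25.

151.25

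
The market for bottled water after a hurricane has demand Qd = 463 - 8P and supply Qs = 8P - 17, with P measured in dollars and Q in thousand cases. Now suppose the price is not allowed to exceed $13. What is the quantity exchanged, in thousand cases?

Equilibrium: 463 - 8P = 8P - 17, so 480 = 16P and P* = 30, Q* = 223.
Since 13 < 30, the ceiling is binding.
At P = 13: Qd = 463 - 8·13 = 359 and Qs = 8·13 - 17 = 87.
The quantity actually transacted is the short side, supply: 87.

87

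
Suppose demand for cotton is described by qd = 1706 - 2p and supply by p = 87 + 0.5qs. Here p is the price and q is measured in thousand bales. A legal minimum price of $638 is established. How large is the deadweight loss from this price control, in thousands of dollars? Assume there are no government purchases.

Rearranging supply gives qs = 2p - 174. Equilibrium: 1706 - 2p = 2p - 174, so 1880 = 4p and p* = 470, q* = 766.
Because the floor (638) lies above the market-clearing price, it is binding.
At p = 638: qd = 1706 - 2·638 = 430 and qs = 2·638 - 174 = 1102.
Quantity traded falls to 430. At q = 430 the demand price is (1706 - 430)/2 = 638 and the supply price is (174 + 430)/2 = 302.
Deadweight loss = ½ · (638 - 302) · (766 - 430) = ½ · 336 · 336 = 56448.

56448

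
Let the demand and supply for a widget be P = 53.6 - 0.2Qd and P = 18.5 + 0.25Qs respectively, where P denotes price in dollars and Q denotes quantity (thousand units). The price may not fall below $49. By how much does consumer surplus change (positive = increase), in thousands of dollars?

-555.5

Rearranging demand gives Qd = 268 - 5P; rearranging supply gives Qs = 4P - 74. Without the control the market clears where 268 - 5P = 4P - 74, i.e. P* = 38 and Q* = 78.
The floor of 49 is above the equilibrium price 38, so it binds.
At P = 49: Qd = 268 - 5·49 = 23 and Qs = 4·49 - 74 = 122.
Consumer surplus without the control is ½ · (53.6 - 38) · 78 = 608.4.
With the floor, consumers buy 23 units at 49, so CS = ½ · (53.6 - 49) · 23 = 52.9.
Change in consumer surplus = 52.9 - 608.4 = -555.5.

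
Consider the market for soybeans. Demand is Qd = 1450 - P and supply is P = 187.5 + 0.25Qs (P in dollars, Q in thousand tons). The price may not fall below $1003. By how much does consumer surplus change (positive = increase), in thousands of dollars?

Rearranging supply gives Qs = 4P - 750. Without the control the market clears where 1450 - P = 4P - 750, i.e. P* = 440 and Q* = 1010.
The floor of 1003 is above the equilibrium price 440, so it binds.
At P = 1003: Qd = 1450 - 1003 = 447 and Qs = 4·1003 - 750 = 3262.
Consumer surplus without the control is ½ · (1450 - 440) · 1010 = 510050.
With the floor, consumers buy 447 units at 1003, so CS = ½ · (1450 - 1003) · 447 = 99904.5.
Change in consumer surplus = 99904.5 - 510050 = -410145.5.

-410145.5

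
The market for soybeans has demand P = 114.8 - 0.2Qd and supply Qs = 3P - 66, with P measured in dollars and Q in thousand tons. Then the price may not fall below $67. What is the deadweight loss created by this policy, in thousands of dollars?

Rearranging demand gives Qd = 574 - 5P. Equilibrium: 574 - 5P = 3P - 66, so 640 = 8P and P* = 80, Q* = 174.
Since 67 is below P* = 80, the floor does not bind and the free-market outcome prevails.
Since the control does not bind, no trades are prevented and deadweight loss is zero.

0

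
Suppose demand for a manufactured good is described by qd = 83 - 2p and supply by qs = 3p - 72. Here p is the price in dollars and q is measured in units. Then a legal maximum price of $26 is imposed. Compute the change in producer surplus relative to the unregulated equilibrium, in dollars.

In a free market, 83 - 2p = 3p - 72 gives the equilibrium p* = 31, q* = 21.
Because the ceiling (26) lies below the market-clearing price, it is binding.
At p = 26: qd = 83 - 2·26 = 31 and qs = 3·26 - 72 = 6.
Producer surplus without the control is ½ · (31 - 24) · 21 = 73.5.
With the ceiling, producers sell 6 units at 26, so PS = ½ · (26 - 24) · 6 = 6.
Change in producer surplus = 6 - 73.5 = -67.5.

-67.5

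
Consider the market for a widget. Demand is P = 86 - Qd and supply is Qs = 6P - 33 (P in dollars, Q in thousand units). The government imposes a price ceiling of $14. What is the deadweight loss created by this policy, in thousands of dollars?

Rearranging demand gives Qd = 86 - P. Without the control the market clears where 86 - P = 6P - 33, i.e. P* = 17 and Q* = 69.
The ceiling of 14 is below the equilibrium price 17, so it binds.
At P = 14: Qd = 86 - 14 = 72 and Qs = 6·14 - 33 = 51.
Quantity traded falls to 51. At Q = 51 the demand price is 86 - 51 = 35 and the supply price is (33 + 51)/6 = 14.
Deadweight loss = ½ · (35 - 14) · (69 - 51) = ½ · 21 · 18 = 189.

189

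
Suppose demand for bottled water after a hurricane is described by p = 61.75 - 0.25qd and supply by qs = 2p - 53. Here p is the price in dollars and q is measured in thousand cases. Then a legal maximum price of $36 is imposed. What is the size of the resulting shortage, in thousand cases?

Rearranging demand gives qd = 247 - 4p. In a free market, 247 - 4p = 2p - 53 gives the equilibrium p* = 50, q* = 47.
Because the ceiling (36) lies below the market-clearing price, it is binding.
At p = 36: qd = 247 - 4·36 = 103 and qs = 2·36 - 53 = 19.
Shortage = qd - qs = 103 - 19 = 84.

84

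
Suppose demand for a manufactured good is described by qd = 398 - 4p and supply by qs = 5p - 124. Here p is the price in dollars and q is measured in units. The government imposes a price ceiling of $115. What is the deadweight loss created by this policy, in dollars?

Equilibrium: 398 - 4p = 5p - 124, so 522 = 9p and p* = 58, q* = 166.
Since 115 is above p* = 58, the ceiling does not bind and the free-market outcome prevails.
Since the control does not bind, no trades are prevented and deadweight loss is zero.

0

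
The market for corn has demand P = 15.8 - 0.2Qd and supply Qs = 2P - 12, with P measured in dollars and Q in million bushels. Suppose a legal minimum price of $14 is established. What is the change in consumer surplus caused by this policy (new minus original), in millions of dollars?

Rearranging demand gives Qd = 79 - 5P. Setting quantity demanded equal to quantity supplied, 79 - 5P = 2P - 12, gives P* = 13 and Q* = 14.
Since 14 > 13, the floor is binding.
At P = 14: Qd = 79 - 5·14 = 9 and Qs = 2·14 - 12 = 16.
Consumer surplus without the control is ½ · (15.8 - 13) · 14 = 19.6.
With the floor, consumers buy 9 units at 14, so CS = ½ · (15.8 - 14) · 9 = 8.1.
Change in consumer surplus = 8.1 - 19.6 = -11.5.

-11.5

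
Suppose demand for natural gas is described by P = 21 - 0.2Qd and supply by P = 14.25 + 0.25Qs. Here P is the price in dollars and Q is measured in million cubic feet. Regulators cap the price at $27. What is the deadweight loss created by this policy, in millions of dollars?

Rearranging demand gives Qd = 105 - 5P; rearranging supply gives Qs = 4P - 57. In a free market, 105 - 5P = 4P - 57 gives the equilibrium P* = 18, Q* = 15.
The ceiling of 27 is above the equilibrium price 18, so it is not binding; the market clears at P* = 18, Q* = 15.
Since the control does not bind, no trades are prevented and deadweight loss is zero.

0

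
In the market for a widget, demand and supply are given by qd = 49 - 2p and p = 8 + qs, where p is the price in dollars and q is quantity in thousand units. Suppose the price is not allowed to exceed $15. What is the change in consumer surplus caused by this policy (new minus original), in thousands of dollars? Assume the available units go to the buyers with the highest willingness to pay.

24

Rearranging supply gives qs = p - 8. Equilibrium: 49 - 2p = p - 8, so 57 = 3p and p* = 19, q* = 11.
Since 15 < 19, the ceiling is binding.
At p = 15: qd = 49 - 2·15 = 19 and qs = 15 - 8 = 7.
Consumer surplus without the control is ½ · (24.5 - 19) · 11 = 30.25.
With the ceiling, 7 units are sold at 15 (assume they go to the highest-value buyers). The demand price at q = 7 is 21, so CS = ½ · [(24.5 - 15) + (21 - 15)] · 7 = 54.25.
Change in consumer surplus = 54.25 - 30.25 = 24.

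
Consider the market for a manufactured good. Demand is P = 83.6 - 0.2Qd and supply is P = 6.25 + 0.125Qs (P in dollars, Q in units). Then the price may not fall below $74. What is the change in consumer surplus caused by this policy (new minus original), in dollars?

-5434

Rearranging demand gives Qd = 418 - 5P; rearranging supply gives Qs = 8P - 50. Setting quantity demanded equal to quantity supplied, 418 - 5P = 8P - 50, gives P* = 36 and Q* = 238.
Since 74 > 36, the floor is binding.
At P = 74: Qd = 418 - 5·74 = 48 and Qs = 8·74 - 50 = 542.
Consumer surplus without the control is ½ · (83.6 - 36) · 238 = 5664.4.
With the floor, consumers buy 48 units at 74, so CS = ½ · (83.6 - 74) · 48 = 230.4.
Change in consumer surplus = 230.4 - 5664.4 = -5434.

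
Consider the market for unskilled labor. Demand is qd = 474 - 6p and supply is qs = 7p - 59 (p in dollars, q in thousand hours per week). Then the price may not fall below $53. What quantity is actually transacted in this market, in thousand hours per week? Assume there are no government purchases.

156

In a free market, 474 - 6p = 7p - 59 gives the equilibrium p* = 41, q* = 228.
Since 53 > 41, the floor is binding.
At p = 53: qd = 474 - 6·53 = 156 and qs = 7·53 - 59 = 312.
The quantity actually transacted is the short side, demand: 156.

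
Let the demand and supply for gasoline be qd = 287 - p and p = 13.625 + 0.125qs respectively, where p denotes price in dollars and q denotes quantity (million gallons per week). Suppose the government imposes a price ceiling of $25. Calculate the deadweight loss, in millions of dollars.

12996

Rearranging supply gives qs = 8p - 109. Equilibrium: 287 - p = 8p - 109, so 396 = 9p and p* = 44, q* = 243.
Because the ceiling (25) lies below the market-clearing price, it is binding.
At p = 25: qd = 287 - 25 = 262 and qs = 8·25 - 109 = 91.
Quantity traded falls to 91. At q = 91 the demand price is 287 - 91 = 196 and the supply price is (109 + 91)/8 = 25.
Deadweight loss = ½ · (196 - 25) · (243 - 91) = ½ · 171 · 152 = 12996.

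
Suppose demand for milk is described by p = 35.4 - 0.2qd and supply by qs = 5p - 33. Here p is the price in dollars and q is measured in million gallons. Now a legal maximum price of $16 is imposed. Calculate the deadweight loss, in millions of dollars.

Rearranging demand gives qd = 177 - 5p. Without the control the market clears where 177 - 5p = 5p - 33, i.e. p* = 21 and q* = 72.
The ceiling of 16 is below the equilibrium price 21, so it binds.
At p = 16: qd = 177 - 5·16 = 97 and qs = 5·16 - 33 = 47.
Quantity traded falls to 47. At q = 47 the demand price is (177 - 47)/5 = 26 and the supply price is (33 + 47)/5 = 16.
Deadweight loss = ½ · (26 - 16) · (72 - 47) = ½ · 10 · 25 = 125.

125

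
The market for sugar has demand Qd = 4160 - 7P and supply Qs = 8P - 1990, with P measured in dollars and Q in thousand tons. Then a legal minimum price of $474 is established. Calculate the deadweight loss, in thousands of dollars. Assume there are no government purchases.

Setting quantity demanded equal to quantity supplied, 4160 - 7P = 8P - 1990, gives P* = 410 and Q* = 1290.
Because the floor (474) lies above the market-clearing price, it is binding.
At P = 474: Qd = 4160 - 7·474 = 842 and Qs = 8·474 - 1990 = 1802.
Quantity traded falls to 842. At Q = 842 the demand price is (4160 - 842)/7 = 474 and the supply price is (1990 + 842)/8 = 354.
Deadweight loss = ½ · (474 - 354) · (1290 - 842) = ½ · 120 · 448 = 26880.

26880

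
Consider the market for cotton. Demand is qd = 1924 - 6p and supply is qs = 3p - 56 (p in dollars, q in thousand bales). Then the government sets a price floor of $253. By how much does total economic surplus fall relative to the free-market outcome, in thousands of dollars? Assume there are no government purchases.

Without the control the market clears where 1924 - 6p = 3p - 56, i.e. p* = 220 and q* = 604.
Since 253 > 220, the floor is binding.
At p = 253: qd = 1924 - 6·253 = 406 and qs = 3·253 - 56 = 703.
Quantity traded falls to 406. At q = 406 the demand price is (1924 - 406)/6 = 253 and the supply price is (56 + 406)/3 = 154.
Deadweight loss = ½ · (253 - 154) · (604 - 406) = ½ · 99 · 198 = 9801.

9801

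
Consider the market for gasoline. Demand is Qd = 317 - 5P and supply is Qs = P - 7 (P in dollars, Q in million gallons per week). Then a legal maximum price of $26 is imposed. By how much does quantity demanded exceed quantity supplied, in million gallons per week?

168

Equilibrium: 317 - 5P = P - 7, so 324 = 6P and P* = 54, Q* = 47.
Because the ceiling (26) lies below the market-clearing price, it is binding.
At P = 26: Qd = 317 - 5·26 = 187 and Qs = 26 - 7 = 19.
Shortage = Qd - Qs = 187 - 19 = 168.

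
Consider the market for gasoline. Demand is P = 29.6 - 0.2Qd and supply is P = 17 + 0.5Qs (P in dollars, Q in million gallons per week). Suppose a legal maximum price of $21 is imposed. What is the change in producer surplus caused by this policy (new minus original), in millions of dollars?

Rearranging demand gives Qd = 148 - 5P; rearranging supply gives Qs = 2P - 34. Setting quantity demanded equal to quantity supplied, 148 - 5P = 2P - 34, gives P* = 26 and Q* = 18.
Because the ceiling (21) lies below the market-clearing price, it is binding.
At P = 21: Qd = 148 - 5·21 = 43 and Qs = 2·21 - 34 = 8.
Producer surplus without the control is ½ · (26 - 17) · 18 = 81.
With the ceiling, producers sell 8 units at 21, so PS = ½ · (21 - 17) · 8 = 16.
Change in producer surplus = 16 - 81 = -65.

-65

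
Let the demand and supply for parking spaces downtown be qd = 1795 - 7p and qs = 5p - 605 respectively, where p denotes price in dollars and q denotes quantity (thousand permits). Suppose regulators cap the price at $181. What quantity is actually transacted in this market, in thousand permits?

Equilibrium: 1795 - 7p = 5p - 605, so 2400 = 12p and p* = 200, q* = 395.
The ceiling of 181 is below the equilibrium price 200, so it binds.
At p = 181: qd = 1795 - 7·181 = 528 and qs = 5·181 - 605 = 300.
The quantity actually transacted is the short side, supply: 300.

300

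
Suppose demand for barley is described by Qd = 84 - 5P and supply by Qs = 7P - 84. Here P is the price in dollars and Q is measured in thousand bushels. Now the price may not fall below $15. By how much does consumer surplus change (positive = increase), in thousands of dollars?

In a free market, 84 - 5P = 7P - 84 gives the equilibrium P* = 14, Q* = 14.
The floor of 15 is above the equilibrium price 14, so it binds.
At P = 15: Qd = 84 - 5·15 = 9 and Qs = 7·15 - 84 = 21.
Consumer surplus without the control is ½ · (16.8 - 14) · 14 = 19.6.
With the floor, consumers buy 9 units at 15, so CS = ½ · (16.8 - 15) · 9 = 8.1.
Change in consumer surplus = 8.1 - 19.6 = -11.5.

-11.5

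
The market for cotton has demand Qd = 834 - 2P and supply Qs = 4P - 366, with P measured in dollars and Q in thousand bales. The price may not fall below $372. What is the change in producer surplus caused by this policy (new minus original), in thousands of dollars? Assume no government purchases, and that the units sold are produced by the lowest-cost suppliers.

688

In a free market, 834 - 2P = 4P - 366 gives the equilibrium P* = 200, Q* = 434.
Because the floor (372) lies above the market-clearing price, it is binding.
At P = 372: Qd = 834 - 2·372 = 90 and Qs = 4·372 - 366 = 1122.
Producer surplus without the control is ½ · (200 - 91.5) · 434 = 23544.5.
With the floor, 90 units are sold at 372. The supply price at Q = 90 is 114, so PS = ½ · [(372 - 91.5) + (372 - 114)] · 90 = 24232.5.
Change in producer surplus = 24232.5 - 23544.5 = 688.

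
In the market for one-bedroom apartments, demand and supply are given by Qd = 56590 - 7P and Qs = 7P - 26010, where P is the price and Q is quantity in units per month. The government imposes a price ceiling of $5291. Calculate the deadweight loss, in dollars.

In a free market, 56590 - 7P = 7P - 26010 gives the equilibrium P* = 5900, Q* = 15290.
Since 5291 < 5900, the ceiling is binding.
At P = 5291: Qd = 56590 - 7·5291 = 19553 and Qs = 7·5291 - 26010 = 11027.
Quantity traded falls to 11027. At Q = 11027 the demand price is (56590 - 11027)/7 = 6509 and the supply price is (26010 + 11027)/7 = 5291.
Deadweight loss = ½ · (6509 - 5291) · (15290 - 11027) = ½ · 1218 · 4263 = 2596167.

2596167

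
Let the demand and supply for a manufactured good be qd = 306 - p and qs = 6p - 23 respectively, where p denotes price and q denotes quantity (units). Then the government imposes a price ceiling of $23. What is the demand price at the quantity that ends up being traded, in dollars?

191

Without the control the market clears where 306 - p = 6p - 23, i.e. p* = 47 and q* = 259.
Because the ceiling (23) lies below the market-clearing price, it is binding.
At p = 23: qd = 306 - 23 = 283 and qs = 6·23 - 23 = 115.
Only 115 units reach the market. On the demand curve, the marginal buyer's willingness to pay at q = 115 is (306 - 115) = 191.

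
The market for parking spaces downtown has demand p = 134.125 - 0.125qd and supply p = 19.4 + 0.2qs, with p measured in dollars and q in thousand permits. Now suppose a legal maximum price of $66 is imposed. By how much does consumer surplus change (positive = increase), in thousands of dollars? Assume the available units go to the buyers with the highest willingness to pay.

Rearranging demand gives qd = 1073 - 8p; rearranging supply gives qs = 5p - 97. Equilibrium: 1073 - 8p = 5p - 97, so 1170 = 13p and p* = 90, q* = 353.
Because the ceiling (66) lies below the market-clearing price, it is binding.
At p = 66: qd = 1073 - 8·66 = 545 and qs = 5·66 - 97 = 233.
Consumer surplus without the control is ½ · (134.125 - 90) · 353 = 7788.0625.
With the ceiling, 233 units are sold at 66 (assume they go to the highest-value buyers). The demand price at q = 233 is 105, so CS = ½ · [(134.125 - 66) + (105 - 66)] · 233 = 12480.0625.
Change in consumer surplus = 12480.0625 - 7788.0625 = 4692.

4692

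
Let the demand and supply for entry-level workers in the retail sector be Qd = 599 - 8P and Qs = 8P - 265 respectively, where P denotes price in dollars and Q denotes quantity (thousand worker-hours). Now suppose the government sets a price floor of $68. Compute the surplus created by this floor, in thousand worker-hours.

Setting quantity demanded equal to quantity supplied, 599 - 8P = 8P - 265, gives P* = 54 and Q* = 167.
Because the floor (68) lies above the market-clearing price, it is binding.
At P = 68: Qd = 599 - 8·68 = 55 and Qs = 8·68 - 265 = 279.
Surplus = Qs - Qd = 279 - 55 = 224.

224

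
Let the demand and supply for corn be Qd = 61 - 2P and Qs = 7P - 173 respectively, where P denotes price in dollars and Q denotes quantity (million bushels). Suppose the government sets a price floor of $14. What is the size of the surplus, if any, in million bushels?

Without the control the market clears where 61 - 2P = 7P - 173, i.e. P* = 26 and Q* = 9.
Since 14 is below P* = 26, the floor does not bind and the free-market outcome prevails.
Since the control does not bind, there is no surplus.

0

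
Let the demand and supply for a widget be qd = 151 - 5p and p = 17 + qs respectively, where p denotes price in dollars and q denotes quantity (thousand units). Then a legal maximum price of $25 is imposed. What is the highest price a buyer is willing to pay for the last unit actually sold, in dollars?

28.6

Rearranging supply gives qs = p - 17. Without the control the market clears where 151 - 5p = p - 17, i.e. p* = 28 and q* = 11.
Since 25 < 28, the ceiling is binding.
At p = 25: qd = 151 - 5·25 = 26 and qs = 25 - 17 = 8.
Only 8 units reach the market. On the demand curve, the marginal buyer's willingness to pay at q = 8 is (151 - 8)/5 = 28.6.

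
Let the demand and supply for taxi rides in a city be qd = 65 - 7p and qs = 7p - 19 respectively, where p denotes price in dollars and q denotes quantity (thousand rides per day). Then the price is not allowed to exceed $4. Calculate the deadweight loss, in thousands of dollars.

Equilibrium: 65 - 7p = 7p - 19, so 84 = 14p and p* = 6, q* = 23.
Since 4 < 6, the ceiling is binding.
At p = 4: qd = 65 - 7·4 = 37 and qs = 7·4 - 19 = 9.
Quantity traded falls to 9. At q = 9 the demand price is (65 - 9)/7 = 8 and the supply price is (19 + 9)/7 = 4.
Deadweight loss = ½ · (8 - 4) · (23 - 9) = ½ · 4 · 14 = 28.

28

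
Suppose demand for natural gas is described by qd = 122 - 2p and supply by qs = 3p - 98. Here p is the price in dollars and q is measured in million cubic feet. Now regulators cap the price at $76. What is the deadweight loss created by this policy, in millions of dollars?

0

Equilibrium: 122 - 2p = 3p - 98, so 220 = 5p and p* = 44, q* = 34.
The ceiling of 76 is above the equilibrium price 44, so it is not binding; the market clears at p* = 44, q* = 34.
Since the control does not bind, no trades are prevented and deadweight loss is zero.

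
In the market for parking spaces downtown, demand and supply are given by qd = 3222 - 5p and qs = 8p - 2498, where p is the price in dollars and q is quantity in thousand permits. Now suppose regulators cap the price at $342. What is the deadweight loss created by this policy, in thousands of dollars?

Setting quantity demanded equal to quantity supplied, 3222 - 5p = 8p - 2498, gives p* = 440 and q* = 1022.
The ceiling of 342 is below the equilibrium price 440, so it binds.
At p = 342: qd = 3222 - 5·342 = 1512 and qs = 8·342 - 2498 = 238.
Quantity traded falls to 238. At q = 238 the demand price is (3222 - 238)/5 = 596.8 and the supply price is (2498 + 238)/8 = 342.
Deadweight loss = ½ · (596.8 - 342) · (1022 - 238) = ½ · 254.8 · 784 = 99881.6.

99881.6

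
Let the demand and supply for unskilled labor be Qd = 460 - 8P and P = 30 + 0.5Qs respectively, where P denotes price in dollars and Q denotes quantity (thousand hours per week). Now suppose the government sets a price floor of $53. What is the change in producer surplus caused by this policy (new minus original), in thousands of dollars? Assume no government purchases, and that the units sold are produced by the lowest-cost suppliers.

Rearranging supply gives Qs = 2P - 60. Equilibrium: 460 - 8P = 2P - 60, so 520 = 10P and P* = 52, Q* = 44.
The floor of 53 is above the equilibrium price 52, so it binds.
At P = 53: Qd = 460 - 8·53 = 36 and Qs = 2·53 - 60 = 46.
Producer surplus without the control is ½ · (52 - 30) · 44 = 484.
With the floor, 36 units are sold at 53. The supply price at Q = 36 is 48, so PS = ½ · [(53 - 30) + (53 - 48)] · 36 = 504.
Change in producer surplus = 504 - 484 = 20.

20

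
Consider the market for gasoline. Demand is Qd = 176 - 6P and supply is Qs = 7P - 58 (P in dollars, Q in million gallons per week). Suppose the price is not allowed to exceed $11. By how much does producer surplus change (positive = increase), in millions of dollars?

-304.5

Setting quantity demanded equal to quantity supplied, 176 - 6P = 7P - 58, gives P* = 18 and Q* = 68.
Because the ceiling (11) lies below the market-clearing price, it is binding.
At P = 11: Qd = 176 - 6·11 = 110 and Qs = 7·11 - 58 = 19.
Producer surplus without the control is ½ · (18 - 58/7) · 68 = 2312/7.
With the ceiling, producers sell 19 units at 11, so PS = ½ · (11 - 58/7) · 19 = 361/14.
Change in producer surplus = 361/14 - 2312/7 = -304.5.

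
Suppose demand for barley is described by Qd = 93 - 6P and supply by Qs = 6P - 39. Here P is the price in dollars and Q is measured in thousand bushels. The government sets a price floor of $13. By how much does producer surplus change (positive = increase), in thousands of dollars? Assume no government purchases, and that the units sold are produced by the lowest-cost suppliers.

18

Setting quantity demanded equal to quantity supplied, 93 - 6P = 6P - 39, gives P* = 11 and Q* = 27.
The floor of 13 is above the equilibrium price 11, so it binds.
At P = 13: Qd = 93 - 6·13 = 15 and Qs = 6·13 - 39 = 39.
Producer surplus without the control is ½ · (11 - 6.5) · 27 = 60.75.
With the floor, 15 units are sold at 13. The supply price at Q = 15 is 9, so PS = ½ · [(13 - 6.5) + (13 - 9)] · 15 = 78.75.
Change in producer surplus = 78.75 - 60.75 = 18.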